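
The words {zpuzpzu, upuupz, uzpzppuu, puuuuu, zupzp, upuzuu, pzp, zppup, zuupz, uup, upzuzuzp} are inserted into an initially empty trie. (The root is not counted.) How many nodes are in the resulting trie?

49

For each word, the new-node count is its length minus the longest prefix already in the trie:
  "zpuzpzu" → 7 new (z, p, u, z, p, z, u)
  "upuupz" → 6 new (u, p, u, u, p, z)
  "uzpzppuu" → prefix "u" already present; 7 new (z, p, z, p, p, u, u)
  "puuuuu" → 6 new (p, u, u, u, u, u)
  "zupzp" → prefix "z" already present; 4 new (u, p, z, p)
  "upuzuu" → prefix "upu" already present; 3 new (z, u, u)
  "pzp" → prefix "p" already present; 2 new (z, p)
  "zppup" → prefix "zp" already present; 3 new (p, u, p)
  "zuupz" → prefix "zu" already present; 3 new (u, p, z)
  "uup" → prefix "u" already present; 2 new (u, p)
  "upzuzuzp" → prefix "up" already present; 6 new (z, u, z, u, z, p)
Total nodes = 7 + 6 + 7 + 6 + 4 + 3 + 2 + 3 + 3 + 2 + 6 = 49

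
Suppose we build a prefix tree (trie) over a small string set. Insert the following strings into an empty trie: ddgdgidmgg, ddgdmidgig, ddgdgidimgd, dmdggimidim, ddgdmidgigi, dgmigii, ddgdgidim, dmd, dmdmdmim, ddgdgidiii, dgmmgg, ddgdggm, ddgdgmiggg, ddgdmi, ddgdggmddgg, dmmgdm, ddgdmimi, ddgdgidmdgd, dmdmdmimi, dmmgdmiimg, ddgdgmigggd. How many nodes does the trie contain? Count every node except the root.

73

For each word, the new-node count is its length minus the longest prefix already in the trie:
  "ddgdgidmgg" → 10 new (d, d, g, d, g, i, d, m, g, g)
  "ddgdmidgig" → prefix "ddgd" already present; 6 new (m, i, d, g, i, g)
  "ddgdgidimgd" → prefix "ddgdgid" already present; 4 new (i, m, g, d)
  "dmdggimidim" → prefix "d" already present; 10 new (m, d, g, g, i, m, i, d, i, m)
  "ddgdmidgigi" → prefix "ddgdmidgig" already present; 1 new (i)
  "dgmigii" → prefix "d" already present; 6 new (g, m, i, g, i, i)
  "ddgdgidim" → prefix "ddgdgidim" already present; 0 new (none)
  "dmd" → prefix "dmd" already present; 0 new (none)
  "dmdmdmim" → prefix "dmd" already present; 5 new (m, d, m, i, m)
  "ddgdgidiii" → prefix "ddgdgidi" already present; 2 new (i, i)
  "dgmmgg" → prefix "dgm" already present; 3 new (m, g, g)
  "ddgdggm" → prefix "ddgdg" already present; 2 new (g, m)
  "ddgdgmiggg" → prefix "ddgdg" already present; 5 new (m, i, g, g, g)
  "ddgdmi" → prefix "ddgdmi" already present; 0 new (none)
  "ddgdggmddgg" → prefix "ddgdggm" already present; 4 new (d, d, g, g)
  "dmmgdm" → prefix "dm" already present; 4 new (m, g, d, m)
  "ddgdmimi" → prefix "ddgdmi" already present; 2 new (m, i)
  "ddgdgidmdgd" → prefix "ddgdgidm" already present; 3 new (d, g, d)
  "dmdmdmimi" → prefix "dmdmdmim" already present; 1 new (i)
  "dmmgdmiimg" → prefix "dmmgdm" already present; 4 new (i, i, m, g)
  "ddgdgmigggd" → prefix "ddgdgmiggg" already present; 1 new (d)
Total nodes = 10 + 6 + 4 + 10 + 1 + 6 + 0 + 0 + 5 + 2 + 3 + 2 + 5 + 0 + 4 + 4 + 2 + 3 + 1 + 4 + 1 = 73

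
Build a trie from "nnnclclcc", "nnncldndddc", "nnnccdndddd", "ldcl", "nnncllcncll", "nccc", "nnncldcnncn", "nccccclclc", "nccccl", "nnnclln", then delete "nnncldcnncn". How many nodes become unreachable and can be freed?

After clearing the end-marker at "nnncldcnncn", prune upward until reaching a node still needed by another word.
The suffix "cnncn" (5 nodes) is used only by "nnncldcnncn"; the node for "nnncld" still has the child "n", so pruning stops there.
Nodes removed: 5

5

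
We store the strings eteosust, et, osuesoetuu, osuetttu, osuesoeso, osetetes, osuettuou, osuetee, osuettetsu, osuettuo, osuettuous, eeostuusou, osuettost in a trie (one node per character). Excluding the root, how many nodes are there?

52

For each word, the new-node count is its length minus the longest prefix already in the trie:
  "eteosust" → 8 new (e, t, e, o, s, u, s, t)
  "et" → prefix "et" already present; 0 new (none)
  "osuesoetuu" → 10 new (o, s, u, e, s, o, e, t, u, u)
  "osuetttu" → prefix "osue" already present; 4 new (t, t, t, u)
  "osuesoeso" → prefix "osuesoe" already present; 2 new (s, o)
  "osetetes" → prefix "os" already present; 6 new (e, t, e, t, e, s)
  "osuettuou" → prefix "osuett" already present; 3 new (u, o, u)
  "osuetee" → prefix "osuet" already present; 2 new (e, e)
  "osuettetsu" → prefix "osuett" already present; 4 new (e, t, s, u)
  "osuettuo" → prefix "osuettuo" already present; 0 new (none)
  "osuettuous" → prefix "osuettuou" already present; 1 new (s)
  "eeostuusou" → prefix "e" already present; 9 new (e, o, s, t, u, u, s, o, u)
  "osuettost" → prefix "osuett" already present; 3 new (o, s, t)
Total nodes = 8 + 0 + 10 + 4 + 2 + 6 + 3 + 2 + 4 + 0 + 1 + 9 + 3 = 52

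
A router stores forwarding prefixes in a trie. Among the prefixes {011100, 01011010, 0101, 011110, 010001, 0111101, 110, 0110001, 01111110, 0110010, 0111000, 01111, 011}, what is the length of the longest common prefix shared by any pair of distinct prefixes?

6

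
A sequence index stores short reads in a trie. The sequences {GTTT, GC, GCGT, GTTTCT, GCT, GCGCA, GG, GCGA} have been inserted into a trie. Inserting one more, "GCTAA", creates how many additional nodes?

2

"GCT" is already a path in the trie; the remaining "AA" must be added.
Each of the 2 remaining characters creates one node.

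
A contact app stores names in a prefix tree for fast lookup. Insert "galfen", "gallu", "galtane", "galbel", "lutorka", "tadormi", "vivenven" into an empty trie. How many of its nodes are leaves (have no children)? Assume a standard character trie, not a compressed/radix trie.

7

Leaves are exactly the stored words that no other stored word extends.
Those words: "galbel", "galfen", "gallu", "galtane", "lutorka", "tadormi", "vivenven"
Leaf count: 7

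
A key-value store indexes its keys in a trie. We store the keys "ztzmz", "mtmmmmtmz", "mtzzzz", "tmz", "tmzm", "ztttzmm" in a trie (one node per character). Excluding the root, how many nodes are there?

Count nodes per top-level branch (shared prefixes stored once):
  'm'-branch (mtmmmmtmz, mtzzzz): 13 nodes
  't'-branch (tmz, tmzm): 4 nodes
  'z'-branch (ztttzmm, ztzmz): 10 nodes
Sum: 27

27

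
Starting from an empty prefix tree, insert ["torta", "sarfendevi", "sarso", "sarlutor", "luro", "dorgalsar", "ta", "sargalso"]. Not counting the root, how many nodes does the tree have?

Count nodes per top-level branch (shared prefixes stored once):
  'd'-branch (dorgalsar): 9 nodes
  'l'-branch (luro): 4 nodes
  's'-branch (sarfendevi, sargalso, sarlutor, sarso): 22 nodes
  't'-branch (ta, torta): 6 nodes
Sum: 41

41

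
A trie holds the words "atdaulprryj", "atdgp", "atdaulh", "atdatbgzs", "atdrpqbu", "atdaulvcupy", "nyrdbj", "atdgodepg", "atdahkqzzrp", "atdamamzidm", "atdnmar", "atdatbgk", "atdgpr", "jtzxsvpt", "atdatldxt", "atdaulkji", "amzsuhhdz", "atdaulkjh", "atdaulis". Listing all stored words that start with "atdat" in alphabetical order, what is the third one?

Words with prefix "atdat", in lexicographic order: "atdatbgk", "atdatbgzs", "atdatldxt"
Position 3: atdatldxt

atdatldxt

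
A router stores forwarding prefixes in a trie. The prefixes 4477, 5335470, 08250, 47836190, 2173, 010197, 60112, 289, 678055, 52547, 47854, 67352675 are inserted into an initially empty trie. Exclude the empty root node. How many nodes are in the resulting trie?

For each word, the new-node count is its length minus the longest prefix already in the trie:
  "4477" → 4 new (4, 4, 7, 7)
  "5335470" → 7 new (5, 3, 3, 5, 4, 7, 0)
  "08250" → 5 new (0, 8, 2, 5, 0)
  "47836190" → prefix "4" already present; 7 new (7, 8, 3, 6, 1, 9, 0)
  "2173" → 4 new (2, 1, 7, 3)
  "010197" → prefix "0" already present; 5 new (1, 0, 1, 9, 7)
  "60112" → 5 new (6, 0, 1, 1, 2)
  "289" → prefix "2" already present; 2 new (8, 9)
  "678055" → prefix "6" already present; 5 new (7, 8, 0, 5, 5)
  "52547" → prefix "5" already present; 4 new (2, 5, 4, 7)
  "47854" → prefix "478" already present; 2 new (5, 4)
  "67352675" → prefix "67" already present; 6 new (3, 5, 2, 6, 7, 5)
Total nodes = 4 + 7 + 5 + 7 + 4 + 5 + 5 + 2 + 5 + 4 + 2 + 6 = 56

56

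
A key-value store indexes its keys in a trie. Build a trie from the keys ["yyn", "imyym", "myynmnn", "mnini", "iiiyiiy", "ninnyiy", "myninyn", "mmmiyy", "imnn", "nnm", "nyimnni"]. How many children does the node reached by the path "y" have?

Follow the path "y" to its node, then look at its outgoing edges.
Characters that immediately follow "y" among the stored strings: {y}.
That node has 1 child edge.

1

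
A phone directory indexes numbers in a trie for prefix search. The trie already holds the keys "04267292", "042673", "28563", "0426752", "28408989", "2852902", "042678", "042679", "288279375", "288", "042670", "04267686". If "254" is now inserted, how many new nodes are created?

2

Walking "254" from the root, the first 1 characters ("2") follow existing edges; "5" is the first miss.
New nodes needed: |"254"| − 1 = 3 − 1 = 2.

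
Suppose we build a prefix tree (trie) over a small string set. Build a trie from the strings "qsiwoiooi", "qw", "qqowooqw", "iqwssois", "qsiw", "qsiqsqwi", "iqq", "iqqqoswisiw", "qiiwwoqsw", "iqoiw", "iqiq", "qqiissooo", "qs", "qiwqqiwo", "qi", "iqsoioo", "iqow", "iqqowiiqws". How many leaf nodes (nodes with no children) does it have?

Leaves are exactly the stored words that no other stored word extends.
Those words: "iqiq", "iqoiw", "iqow", "iqqowiiqws", "iqqqoswisiw", "iqsoioo", "iqwssois", "qiiwwoqsw", "qiwqqiwo", "qqiissooo", "qqowooqw", "qsiqsqwi", "qsiwoiooi", "qw"
Leaf count: 14

14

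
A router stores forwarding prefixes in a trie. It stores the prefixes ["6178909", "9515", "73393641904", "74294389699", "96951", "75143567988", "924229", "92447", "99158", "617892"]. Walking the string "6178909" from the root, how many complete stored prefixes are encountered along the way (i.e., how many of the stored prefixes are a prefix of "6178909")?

Walk "6178909" from the root; an end-of-word marker is hit whenever a stored word is a prefix of "6178909".
Prefixes of the query that are stored words: "6178909"
Count: 1

1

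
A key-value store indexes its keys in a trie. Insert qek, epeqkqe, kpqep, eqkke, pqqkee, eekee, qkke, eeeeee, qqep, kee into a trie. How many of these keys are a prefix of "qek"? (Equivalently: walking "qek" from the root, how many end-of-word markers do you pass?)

1

Traverse "qek" character by character; count nodes along the way that are marked as word ends.
Prefixes of the query that are stored words: "qek"
Count: 1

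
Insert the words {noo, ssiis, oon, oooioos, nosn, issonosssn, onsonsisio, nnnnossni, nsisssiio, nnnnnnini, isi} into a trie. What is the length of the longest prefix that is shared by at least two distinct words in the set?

4

The deepest shared node is where two words last agree before diverging.
"nnnnnnini" and "nnnnossni" agree on "nnnn" (4 characters) before diverging; nothing deeper is shared.
Longest shared-prefix length: 4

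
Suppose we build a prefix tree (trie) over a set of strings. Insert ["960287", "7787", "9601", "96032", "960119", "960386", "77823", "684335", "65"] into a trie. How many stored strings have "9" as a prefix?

Walk to "9"; the words in its subtree are exactly those with that prefix.
Matches: "9601", "960119", "960287", "96032", "960386"
Count: 5

5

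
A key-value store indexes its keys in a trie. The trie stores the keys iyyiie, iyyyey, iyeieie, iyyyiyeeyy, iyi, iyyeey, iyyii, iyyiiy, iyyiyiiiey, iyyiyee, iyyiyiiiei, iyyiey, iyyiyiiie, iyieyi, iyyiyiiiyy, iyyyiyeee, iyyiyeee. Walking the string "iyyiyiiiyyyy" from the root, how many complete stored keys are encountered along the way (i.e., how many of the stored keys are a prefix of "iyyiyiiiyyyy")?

1

Check each prefix of "iyyiyiiiyyyy" against the stored set — each match is an end-marker on the path.
Prefixes of the query that are stored words: "iyyiyiiiyy"
Count: 1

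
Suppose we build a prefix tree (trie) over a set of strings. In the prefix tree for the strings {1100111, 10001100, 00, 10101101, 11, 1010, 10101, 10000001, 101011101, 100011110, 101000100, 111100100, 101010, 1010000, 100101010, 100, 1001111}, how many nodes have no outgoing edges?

13

Leaves are exactly the stored words that no other stored word extends.
Those words: "00", "10000001", "10001100", "100011110", "100101010", "1001111", "1010000", "101000100", "101010", "10101101", "101011101", "1100111", "111100100"
Leaf count: 13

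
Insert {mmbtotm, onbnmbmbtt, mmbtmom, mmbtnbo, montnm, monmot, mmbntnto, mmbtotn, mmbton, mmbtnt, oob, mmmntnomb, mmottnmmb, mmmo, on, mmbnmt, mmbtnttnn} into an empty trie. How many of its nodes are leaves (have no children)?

Leaves are exactly the stored words that no other stored word extends.
Those words: "mmbnmt", "mmbntnto", "mmbtmom", "mmbtnbo", "mmbtnttnn", "mmbton", "mmbtotm", "mmbtotn", "mmmntnomb", "mmmo", "mmottnmmb", "monmot", "montnm", "onbnmbmbtt", "oob"
Leaf count: 15

15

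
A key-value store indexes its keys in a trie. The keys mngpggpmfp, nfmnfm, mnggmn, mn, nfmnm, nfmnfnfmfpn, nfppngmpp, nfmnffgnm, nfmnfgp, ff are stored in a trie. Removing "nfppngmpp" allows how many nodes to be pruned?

7

After clearing the end-marker at "nfppngmpp", prune upward until reaching a node still needed by another word.
The suffix "ppngmpp" (7 nodes) is used only by "nfppngmpp"; the node for "nf" still has the child "m", so pruning stops there.
Nodes removed: 7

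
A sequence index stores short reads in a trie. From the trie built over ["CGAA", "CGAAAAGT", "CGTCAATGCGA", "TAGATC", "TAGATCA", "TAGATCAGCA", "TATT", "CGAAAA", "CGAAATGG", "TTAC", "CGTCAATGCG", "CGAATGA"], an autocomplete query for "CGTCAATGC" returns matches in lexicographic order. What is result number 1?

DFS of the "CGTCAATGC" subtree visits, in order: "CGTCAATGCG", "CGTCAATGCGA"
Position 1: CGTCAATGCG

CGTCAATGCG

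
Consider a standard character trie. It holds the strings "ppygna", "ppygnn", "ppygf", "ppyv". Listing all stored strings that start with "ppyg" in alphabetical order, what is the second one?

DFS of the "ppyg" subtree visits, in order: "ppygf", "ppygna", "ppygnn"
The 2nd is ppygna.

ppygna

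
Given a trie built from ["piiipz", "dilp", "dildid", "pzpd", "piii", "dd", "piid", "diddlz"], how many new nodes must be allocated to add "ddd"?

1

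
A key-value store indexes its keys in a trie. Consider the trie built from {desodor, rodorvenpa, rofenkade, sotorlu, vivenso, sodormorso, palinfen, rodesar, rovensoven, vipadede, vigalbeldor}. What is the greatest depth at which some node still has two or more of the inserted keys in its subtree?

Equivalently: take the maximum, over all pairs, of their longest common prefix length.
"rodesar" and "rodorvenpa" agree on "rod" (3 characters) before diverging; nothing deeper is shared.
Longest shared-prefix length: 3

3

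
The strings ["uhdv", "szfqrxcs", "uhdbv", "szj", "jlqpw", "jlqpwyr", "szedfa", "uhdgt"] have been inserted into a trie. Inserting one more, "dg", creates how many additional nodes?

"dg" shares no prefix with any stored word, so all 2 characters open new nodes.
2 − 0 = 2 new nodes.

2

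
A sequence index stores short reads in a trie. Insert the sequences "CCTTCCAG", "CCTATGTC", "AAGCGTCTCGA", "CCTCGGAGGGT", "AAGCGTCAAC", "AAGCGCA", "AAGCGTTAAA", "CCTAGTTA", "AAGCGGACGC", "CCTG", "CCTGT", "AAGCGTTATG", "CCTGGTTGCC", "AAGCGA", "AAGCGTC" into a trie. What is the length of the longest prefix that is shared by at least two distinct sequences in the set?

8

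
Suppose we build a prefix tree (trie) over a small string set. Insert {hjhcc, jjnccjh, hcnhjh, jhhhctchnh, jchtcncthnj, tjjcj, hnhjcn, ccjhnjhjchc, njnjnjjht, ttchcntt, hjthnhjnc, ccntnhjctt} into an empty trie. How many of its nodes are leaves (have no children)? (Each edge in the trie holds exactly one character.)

12

A leaf is a node with no children — equivalently, the end of a word that is not a proper prefix of any other stored word.
Those words: "ccjhnjhjchc", "ccntnhjctt", "hcnhjh", "hjhcc", "hjthnhjnc", "hnhjcn", "jchtcncthnj", "jhhhctchnh", "jjnccjh", "njnjnjjht", "tjjcj", "ttchcntt"
Leaf count: 12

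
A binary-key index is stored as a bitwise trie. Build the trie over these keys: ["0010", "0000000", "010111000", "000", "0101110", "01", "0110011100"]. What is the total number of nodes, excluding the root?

Insert word by word; a character creates a node only if that edge doesn't already exist:
  "0010" → 4 new (0, 0, 1, 0)
  "0000000" → prefix "00" already present; 5 new (0, 0, 0, 0, 0)
  "010111000" → prefix "0" already present; 8 new (1, 0, 1, 1, 1, 0, 0, 0)
  "000" → prefix "000" already present; 0 new (none)
  "0101110" → prefix "0101110" already present; 0 new (none)
  "01" → prefix "01" already present; 0 new (none)
  "0110011100" → prefix "01" already present; 8 new (1, 0, 0, 1, 1, 1, 0, 0)
Total nodes = 4 + 5 + 8 + 0 + 0 + 0 + 8 = 25

25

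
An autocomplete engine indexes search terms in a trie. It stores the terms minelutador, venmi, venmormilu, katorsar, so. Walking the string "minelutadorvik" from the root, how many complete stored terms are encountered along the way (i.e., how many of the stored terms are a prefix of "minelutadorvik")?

1

Traverse "minelutadorvik" character by character; count nodes along the way that are marked as word ends.
Prefixes of the query that are stored words: "minelutador"
Count: 1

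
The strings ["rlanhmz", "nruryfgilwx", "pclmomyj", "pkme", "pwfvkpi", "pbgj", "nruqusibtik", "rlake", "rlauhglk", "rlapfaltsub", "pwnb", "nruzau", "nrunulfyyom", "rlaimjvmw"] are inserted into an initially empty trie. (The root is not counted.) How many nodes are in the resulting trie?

80

Count nodes per top-level branch (shared prefixes stored once):
  'n'-branch (nrunulfyyom, nruqusibtik, nruryfgilwx, nruzau): 30 nodes
  'p'-branch (pbgj, pclmomyj, pkme, pwfvkpi, pwnb): 22 nodes
  'r'-branch (rlaimjvmw, rlake, rlanhmz, rlapfaltsub, rlauhglk): 28 nodes
Sum: 80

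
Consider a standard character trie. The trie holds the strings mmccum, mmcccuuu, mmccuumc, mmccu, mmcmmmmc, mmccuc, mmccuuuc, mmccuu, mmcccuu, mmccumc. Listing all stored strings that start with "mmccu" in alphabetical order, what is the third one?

mmccum

Words with prefix "mmccu", in lexicographic order: "mmccu", "mmccuc", "mmccum", "mmccumc", "mmccuu", "mmccuumc", "mmccuuuc"
The 3rd is mmccum.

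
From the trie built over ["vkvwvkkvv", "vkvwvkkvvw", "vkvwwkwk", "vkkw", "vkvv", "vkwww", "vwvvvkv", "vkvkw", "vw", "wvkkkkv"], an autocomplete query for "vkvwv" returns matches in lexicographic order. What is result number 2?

vkvwvkkvvw

Words with prefix "vkvwv", in lexicographic order: "vkvwvkkvv", "vkvwvkkvvw"
Position 2: vkvwvkkvvw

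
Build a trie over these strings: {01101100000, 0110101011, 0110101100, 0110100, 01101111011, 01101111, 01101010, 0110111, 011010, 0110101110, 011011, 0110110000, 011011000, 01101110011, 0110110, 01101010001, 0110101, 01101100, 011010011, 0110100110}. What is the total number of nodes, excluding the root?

37

For each word, the new-node count is its length minus the longest prefix already in the trie:
  "01101100000" → 11 new (0, 1, 1, 0, 1, 1, 0, 0, 0, 0, 0)
  "0110101011" → prefix "01101" already present; 5 new (0, 1, 0, 1, 1)
  "0110101100" → prefix "0110101" already present; 3 new (1, 0, 0)
  "0110100" → prefix "011010" already present; 1 new (0)
  "01101111011" → prefix "011011" already present; 5 new (1, 1, 0, 1, 1)
  "01101111" → prefix "01101111" already present; 0 new (none)
  "01101010" → prefix "01101010" already present; 0 new (none)
  "0110111" → prefix "0110111" already present; 0 new (none)
  "011010" → prefix "011010" already present; 0 new (none)
  "0110101110" → prefix "01101011" already present; 2 new (1, 0)
  "011011" → prefix "011011" already present; 0 new (none)
  "0110110000" → prefix "0110110000" already present; 0 new (none)
  "011011000" → prefix "011011000" already present; 0 new (none)
  "01101110011" → prefix "0110111" already present; 4 new (0, 0, 1, 1)
  "0110110" → prefix "0110110" already present; 0 new (none)
  "01101010001" → prefix "01101010" already present; 3 new (0, 0, 1)
  "0110101" → prefix "0110101" already present; 0 new (none)
  "01101100" → prefix "01101100" already present; 0 new (none)
  "011010011" → prefix "0110100" already present; 2 new (1, 1)
  "0110100110" → prefix "011010011" already present; 1 new (0)
Total nodes = 11 + 5 + 3 + 1 + 5 + 0 + 0 + 0 + 0 + 2 + 0 + 0 + 0 + 4 + 0 + 3 + 0 + 0 + 2 + 1 = 37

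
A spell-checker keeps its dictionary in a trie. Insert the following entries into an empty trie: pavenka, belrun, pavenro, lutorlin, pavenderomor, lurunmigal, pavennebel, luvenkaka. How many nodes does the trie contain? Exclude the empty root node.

50

Trace insertions, counting only characters that open a new branch:
  "pavenka" → 7 new (p, a, v, e, n, k, a)
  "belrun" → 6 new (b, e, l, r, u, n)
  "pavenro" → prefix "paven" already present; 2 new (r, o)
  "lutorlin" → 8 new (l, u, t, o, r, l, i, n)
  "pavenderomor" → prefix "paven" already present; 7 new (d, e, r, o, m, o, r)
  "lurunmigal" → prefix "lu" already present; 8 new (r, u, n, m, i, g, a, l)
  "pavennebel" → prefix "paven" already present; 5 new (n, e, b, e, l)
  "luvenkaka" → prefix "lu" already present; 7 new (v, e, n, k, a, k, a)
Total nodes = 7 + 6 + 2 + 8 + 7 + 8 + 5 + 7 = 50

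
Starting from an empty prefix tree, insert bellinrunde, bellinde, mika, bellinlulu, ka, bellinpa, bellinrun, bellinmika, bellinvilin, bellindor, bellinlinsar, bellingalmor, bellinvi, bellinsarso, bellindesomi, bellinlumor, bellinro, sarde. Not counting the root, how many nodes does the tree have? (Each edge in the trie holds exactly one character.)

Insert word by word; a character creates a node only if that edge doesn't already exist:
  "bellinrunde" → 11 new (b, e, l, l, i, n, r, u, n, d, e)
  "bellinde" → prefix "bellin" already present; 2 new (d, e)
  "mika" → 4 new (m, i, k, a)
  "bellinlulu" → prefix "bellin" already present; 4 new (l, u, l, u)
  "ka" → 2 new (k, a)
  "bellinpa" → prefix "bellin" already present; 2 new (p, a)
  "bellinrun" → prefix "bellinrun" already present; 0 new (none)
  "bellinmika" → prefix "bellin" already present; 4 new (m, i, k, a)
  "bellinvilin" → prefix "bellin" already present; 5 new (v, i, l, i, n)
  "bellindor" → prefix "bellind" already present; 2 new (o, r)
  "bellinlinsar" → prefix "bellinl" already present; 5 new (i, n, s, a, r)
  "bellingalmor" → prefix "bellin" already present; 6 new (g, a, l, m, o, r)
  "bellinvi" → prefix "bellinvi" already present; 0 new (none)
  "bellinsarso" → prefix "bellin" already present; 5 new (s, a, r, s, o)
  "bellindesomi" → prefix "bellinde" already present; 4 new (s, o, m, i)
  "bellinlumor" → prefix "bellinlu" already present; 3 new (m, o, r)
  "bellinro" → prefix "bellinr" already present; 1 new (o)
  "sarde" → 5 new (s, a, r, d, e)
Total nodes = 11 + 2 + 4 + 4 + 2 + 2 + 0 + 4 + 5 + 2 + 5 + 6 + 0 + 5 + 4 + 3 + 1 + 5 = 65

65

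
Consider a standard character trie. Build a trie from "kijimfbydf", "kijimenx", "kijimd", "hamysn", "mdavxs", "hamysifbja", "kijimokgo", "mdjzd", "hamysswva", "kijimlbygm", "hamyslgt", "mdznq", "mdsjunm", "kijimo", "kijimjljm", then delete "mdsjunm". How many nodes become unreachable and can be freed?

A node on "mdsjunm"'s path can go only if nothing else ends at it or branches off below it.
The suffix "sjunm" (5 nodes) is used only by "mdsjunm"; the node for "md" still has the child "a", so pruning stops there.
Nodes removed: 5

5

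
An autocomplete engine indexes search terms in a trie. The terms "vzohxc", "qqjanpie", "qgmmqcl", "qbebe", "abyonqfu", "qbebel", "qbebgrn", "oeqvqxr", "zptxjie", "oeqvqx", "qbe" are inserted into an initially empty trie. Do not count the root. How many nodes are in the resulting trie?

50

Trace insertions, counting only characters that open a new branch:
  "vzohxc" → 6 new (v, z, o, h, x, c)
  "qqjanpie" → 8 new (q, q, j, a, n, p, i, e)
  "qgmmqcl" → prefix "q" already present; 6 new (g, m, m, q, c, l)
  "qbebe" → prefix "q" already present; 4 new (b, e, b, e)
  "abyonqfu" → 8 new (a, b, y, o, n, q, f, u)
  "qbebel" → prefix "qbebe" already present; 1 new (l)
  "qbebgrn" → prefix "qbeb" already present; 3 new (g, r, n)
  "oeqvqxr" → 7 new (o, e, q, v, q, x, r)
  "zptxjie" → 7 new (z, p, t, x, j, i, e)
  "oeqvqx" → prefix "oeqvqx" already present; 0 new (none)
  "qbe" → prefix "qbe" already present; 0 new (none)
Total nodes = 6 + 8 + 6 + 4 + 8 + 1 + 3 + 7 + 7 + 0 + 0 = 50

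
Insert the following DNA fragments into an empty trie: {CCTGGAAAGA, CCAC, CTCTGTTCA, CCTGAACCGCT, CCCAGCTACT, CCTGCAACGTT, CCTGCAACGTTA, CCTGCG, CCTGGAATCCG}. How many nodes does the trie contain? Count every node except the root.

For each word, the new-node count is its length minus the longest prefix already in the trie:
  "CCTGGAAAGA" → 10 new (C, C, T, G, G, A, A, A, G, A)
  "CCAC" → prefix "CC" already present; 2 new (A, C)
  "CTCTGTTCA" → prefix "C" already present; 8 new (T, C, T, G, T, T, C, A)
  "CCTGAACCGCT" → prefix "CCTG" already present; 7 new (A, A, C, C, G, C, T)
  "CCCAGCTACT" → prefix "CC" already present; 8 new (C, A, G, C, T, A, C, T)
  "CCTGCAACGTT" → prefix "CCTG" already present; 7 new (C, A, A, C, G, T, T)
  "CCTGCAACGTTA" → prefix "CCTGCAACGTT" already present; 1 new (A)
  "CCTGCG" → prefix "CCTGC" already present; 1 new (G)
  "CCTGGAATCCG" → prefix "CCTGGAA" already present; 4 new (T, C, C, G)
Total nodes = 10 + 2 + 8 + 7 + 8 + 7 + 1 + 1 + 4 = 48

48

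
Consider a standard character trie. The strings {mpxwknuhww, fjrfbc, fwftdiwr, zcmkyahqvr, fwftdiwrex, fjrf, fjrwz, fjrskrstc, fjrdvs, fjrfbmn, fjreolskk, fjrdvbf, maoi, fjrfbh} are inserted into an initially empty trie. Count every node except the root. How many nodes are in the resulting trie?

60

Insert word by word; a character creates a node only if that edge doesn't already exist:
  "mpxwknuhww" → 10 new (m, p, x, w, k, n, u, h, w, w)
  "fjrfbc" → 6 new (f, j, r, f, b, c)
  "fwftdiwr" → prefix "f" already present; 7 new (w, f, t, d, i, w, r)
  "zcmkyahqvr" → 10 new (z, c, m, k, y, a, h, q, v, r)
  "fwftdiwrex" → prefix "fwftdiwr" already present; 2 new (e, x)
  "fjrf" → prefix "fjrf" already present; 0 new (none)
  "fjrwz" → prefix "fjr" already present; 2 new (w, z)
  "fjrskrstc" → prefix "fjr" already present; 6 new (s, k, r, s, t, c)
  "fjrdvs" → prefix "fjr" already present; 3 new (d, v, s)
  "fjrfbmn" → prefix "fjrfb" already present; 2 new (m, n)
  "fjreolskk" → prefix "fjr" already present; 6 new (e, o, l, s, k, k)
  "fjrdvbf" → prefix "fjrdv" already present; 2 new (b, f)
  "maoi" → prefix "m" already present; 3 new (a, o, i)
  "fjrfbh" → prefix "fjrfb" already present; 1 new (h)
Total nodes = 10 + 6 + 7 + 10 + 2 + 0 + 2 + 6 + 3 + 2 + 6 + 2 + 3 + 1 = 60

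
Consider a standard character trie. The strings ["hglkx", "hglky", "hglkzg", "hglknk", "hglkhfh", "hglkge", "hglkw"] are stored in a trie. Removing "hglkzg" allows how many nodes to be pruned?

2

Walk "hglkzg" from the leaf back toward the root, removing each node that no remaining word uses.
The suffix "zg" (2 nodes) is used only by "hglkzg"; the node for "hglk" still has the child "x", so pruning stops there.
Nodes removed: 2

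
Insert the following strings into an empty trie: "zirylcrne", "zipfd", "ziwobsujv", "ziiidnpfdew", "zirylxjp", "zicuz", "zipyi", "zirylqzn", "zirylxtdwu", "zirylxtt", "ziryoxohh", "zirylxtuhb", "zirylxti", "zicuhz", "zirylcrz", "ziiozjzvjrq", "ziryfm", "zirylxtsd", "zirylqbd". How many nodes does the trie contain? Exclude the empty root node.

For each word, the new-node count is its length minus the longest prefix already in the trie:
  "zirylcrne" → 9 new (z, i, r, y, l, c, r, n, e)
  "zipfd" → prefix "zi" already present; 3 new (p, f, d)
  "ziwobsujv" → prefix "zi" already present; 7 new (w, o, b, s, u, j, v)
  "ziiidnpfdew" → prefix "zi" already present; 9 new (i, i, d, n, p, f, d, e, w)
  "zirylxjp" → prefix "ziryl" already present; 3 new (x, j, p)
  "zicuz" → prefix "zi" already present; 3 new (c, u, z)
  "zipyi" → prefix "zip" already present; 2 new (y, i)
  "zirylqzn" → prefix "ziryl" already present; 3 new (q, z, n)
  "zirylxtdwu" → prefix "zirylx" already present; 4 new (t, d, w, u)
  "zirylxtt" → prefix "zirylxt" already present; 1 new (t)
  "ziryoxohh" → prefix "ziry" already present; 5 new (o, x, o, h, h)
  "zirylxtuhb" → prefix "zirylxt" already present; 3 new (u, h, b)
  "zirylxti" → prefix "zirylxt" already present; 1 new (i)
  "zicuhz" → prefix "zicu" already present; 2 new (h, z)
  "zirylcrz" → prefix "zirylcr" already present; 1 new (z)
  "ziiozjzvjrq" → prefix "zii" already present; 8 new (o, z, j, z, v, j, r, q)
  "ziryfm" → prefix "ziry" already present; 2 new (f, m)
  "zirylxtsd" → prefix "zirylxt" already present; 2 new (s, d)
  "zirylqbd" → prefix "zirylq" already present; 2 new (b, d)
Total nodes = 9 + 3 + 7 + 9 + 3 + 3 + 2 + 3 + 4 + 1 + 5 + 3 + 1 + 2 + 1 + 8 + 2 + 2 + 2 = 70

70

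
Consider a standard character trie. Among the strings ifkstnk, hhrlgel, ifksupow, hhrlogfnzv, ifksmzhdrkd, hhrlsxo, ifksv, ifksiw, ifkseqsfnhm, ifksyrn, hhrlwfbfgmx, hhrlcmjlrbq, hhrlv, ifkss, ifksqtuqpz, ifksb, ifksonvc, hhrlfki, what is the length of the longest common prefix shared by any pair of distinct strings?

Look for the deepest trie node that still has at least two words in its subtree.
e.g. "hhrlcmjlrbq" and "hhrlfki" share the prefix "hhrl" of length 4; no pair shares a longer one.
Longest shared-prefix length: 4

4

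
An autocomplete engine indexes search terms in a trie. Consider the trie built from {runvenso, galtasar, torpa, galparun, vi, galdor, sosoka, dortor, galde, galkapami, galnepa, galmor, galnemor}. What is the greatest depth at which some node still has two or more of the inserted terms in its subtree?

Equivalently: take the maximum, over all pairs, of their longest common prefix length.
"galnemor" and "galnepa" agree on "galne" (5 characters) before diverging; nothing deeper is shared.
Longest shared-prefix length: 5

5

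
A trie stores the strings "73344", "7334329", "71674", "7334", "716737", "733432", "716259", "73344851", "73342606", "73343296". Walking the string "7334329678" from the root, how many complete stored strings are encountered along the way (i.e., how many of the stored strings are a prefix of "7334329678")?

4

Walk "7334329678" from the root; an end-of-word marker is hit whenever a stored word is a prefix of "7334329678".
Prefixes of the query that are stored words: "7334", "733432", "7334329", "73343296"
Count: 4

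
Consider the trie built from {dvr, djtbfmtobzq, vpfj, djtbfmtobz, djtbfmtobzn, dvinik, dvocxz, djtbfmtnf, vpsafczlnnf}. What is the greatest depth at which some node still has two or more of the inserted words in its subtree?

Equivalently: take the maximum, over all pairs, of their longest common prefix length.
e.g. "djtbfmtobz" and "djtbfmtobzn" share the prefix "djtbfmtobz" of length 10; no pair shares a longer one.
Longest shared-prefix length: 10

10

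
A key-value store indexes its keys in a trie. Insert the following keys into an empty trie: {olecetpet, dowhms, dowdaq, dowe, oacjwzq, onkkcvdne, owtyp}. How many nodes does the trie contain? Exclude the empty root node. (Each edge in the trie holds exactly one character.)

Trie structure (* marks end of a word):
(root)
├─ d
│  └─ o
│     └─ w
│        ├─ d
│        │  └─ a
│        │     └─ q *
│        ├─ e *
│        └─ h
│           └─ m
│              └─ s *
└─ o
   ├─ a
   │  └─ c
   │     └─ j
   │        └─ w
   │           └─ z
   │              └─ q *
   ├─ l
   │  └─ e
   │     └─ c
   │        └─ e
   │           └─ t
   │              └─ p
   │                 └─ e
   │                    └─ t *
   ├─ n
   │  └─ k
   │     └─ k
   │        └─ c
   │           └─ v
   │              └─ d
   │                 └─ n
   │                    └─ e *
   └─ w
      └─ t
         └─ y
            └─ p *
Counting every labelled node above: 37.

37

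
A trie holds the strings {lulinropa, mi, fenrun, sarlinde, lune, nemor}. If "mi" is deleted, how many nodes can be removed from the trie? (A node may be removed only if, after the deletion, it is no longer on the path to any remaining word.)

2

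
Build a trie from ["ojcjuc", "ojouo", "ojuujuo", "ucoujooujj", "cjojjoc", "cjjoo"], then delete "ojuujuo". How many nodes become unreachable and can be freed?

5

A node on "ojuujuo"'s path can go only if nothing else ends at it or branches off below it.
The suffix "uujuo" (5 nodes) is used only by "ojuujuo"; the node for "oj" still has the child "c", so pruning stops there.
Nodes removed: 5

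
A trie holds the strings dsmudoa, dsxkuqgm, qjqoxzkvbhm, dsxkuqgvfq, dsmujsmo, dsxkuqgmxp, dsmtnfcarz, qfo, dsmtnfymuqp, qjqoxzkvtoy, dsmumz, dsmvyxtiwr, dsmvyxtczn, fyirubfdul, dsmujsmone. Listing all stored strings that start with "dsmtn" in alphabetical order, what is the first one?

dsmtnfcarz

DFS of the "dsmtn" subtree visits, in order: "dsmtnfcarz", "dsmtnfymuqp"
The 1st is dsmtnfcarz.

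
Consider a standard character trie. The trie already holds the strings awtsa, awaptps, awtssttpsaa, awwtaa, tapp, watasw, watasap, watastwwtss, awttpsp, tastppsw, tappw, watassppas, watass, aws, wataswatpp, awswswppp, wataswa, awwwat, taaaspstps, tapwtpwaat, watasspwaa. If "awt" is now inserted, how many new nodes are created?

0

Every character of "awt" already lies on an existing path (it is a prefix of some stored word).
No new nodes are needed: 0.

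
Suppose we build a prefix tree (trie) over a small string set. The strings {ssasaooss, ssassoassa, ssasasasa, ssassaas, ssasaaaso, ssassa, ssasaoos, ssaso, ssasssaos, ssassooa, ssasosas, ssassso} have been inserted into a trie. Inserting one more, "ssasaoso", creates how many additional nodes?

The longest prefix of "ssasaoso" already in the trie is "ssasao" (length 6).
New nodes needed: |"ssasaoso"| − 6 = 8 − 6 = 2.

2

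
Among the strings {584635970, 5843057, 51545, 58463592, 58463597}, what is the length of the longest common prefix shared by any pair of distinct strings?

Look for the deepest trie node that still has at least two words in its subtree.
"58463597" and "584635970" agree on "58463597" (8 characters) before diverging; nothing deeper is shared.
Longest shared-prefix length: 8

8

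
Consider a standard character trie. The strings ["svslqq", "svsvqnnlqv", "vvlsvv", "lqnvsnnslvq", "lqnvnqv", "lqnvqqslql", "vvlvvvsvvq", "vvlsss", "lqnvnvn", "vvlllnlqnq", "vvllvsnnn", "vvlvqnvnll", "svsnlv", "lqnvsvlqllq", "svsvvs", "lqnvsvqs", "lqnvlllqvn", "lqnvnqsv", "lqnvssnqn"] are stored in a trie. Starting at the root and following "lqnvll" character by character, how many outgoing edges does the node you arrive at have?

Follow the path "lqnvll" to its node, then look at its outgoing edges.
Characters that immediately follow "lqnvll" among the stored strings: {l}.
That node has 1 child edge.

1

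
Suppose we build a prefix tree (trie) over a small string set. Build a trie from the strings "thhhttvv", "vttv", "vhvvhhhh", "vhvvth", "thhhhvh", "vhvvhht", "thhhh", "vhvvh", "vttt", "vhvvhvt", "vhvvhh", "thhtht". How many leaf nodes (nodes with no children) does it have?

9

A leaf is a node with no children — equivalently, the end of a word that is not a proper prefix of any other stored word.
Those words: "thhhhvh", "thhhttvv", "thhtht", "vhvvhhhh", "vhvvhht", "vhvvhvt", "vhvvth", "vttt", "vttv"
Leaf count: 9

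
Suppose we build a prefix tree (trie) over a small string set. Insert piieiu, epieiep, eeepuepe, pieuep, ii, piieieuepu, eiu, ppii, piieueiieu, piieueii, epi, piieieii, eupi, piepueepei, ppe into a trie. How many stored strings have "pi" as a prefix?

Filter for entries beginning with "pi":
Words under "pi": piepueepei, pieuep, piieieii, piieieuepu, piieiu, piieueii, piieueiieu
Count: 7

7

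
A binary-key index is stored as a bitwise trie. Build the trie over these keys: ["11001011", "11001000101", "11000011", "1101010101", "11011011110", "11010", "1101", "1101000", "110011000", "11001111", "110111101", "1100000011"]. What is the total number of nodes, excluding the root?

Count nodes per top-level branch (shared prefixes stored once):
  '1'-branch (1100000011, 11000011, 11001000101, 11001011, 110011000, 11001111, 1101, 11010, 1101000, 1101010101, 11011011110, 110111101): 47 nodes
Sum: 47

47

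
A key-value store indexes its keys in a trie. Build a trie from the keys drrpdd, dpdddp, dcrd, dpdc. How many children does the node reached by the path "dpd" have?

2

Walk "dpd" from the root, arriving at one node.
Characters that immediately follow "dpd" among the stored strings: {c, d}.
That node has 2 child edges.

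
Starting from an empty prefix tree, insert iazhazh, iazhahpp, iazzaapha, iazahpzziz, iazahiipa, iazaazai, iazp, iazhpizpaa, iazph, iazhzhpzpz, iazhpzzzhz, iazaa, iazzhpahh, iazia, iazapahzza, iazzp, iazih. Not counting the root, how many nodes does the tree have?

65

Trace insertions, counting only characters that open a new branch:
  "iazhazh" → 7 new (i, a, z, h, a, z, h)
  "iazhahpp" → prefix "iazha" already present; 3 new (h, p, p)
  "iazzaapha" → prefix "iaz" already present; 6 new (z, a, a, p, h, a)
  "iazahpzziz" → prefix "iaz" already present; 7 new (a, h, p, z, z, i, z)
  "iazahiipa" → prefix "iazah" already present; 4 new (i, i, p, a)
  "iazaazai" → prefix "iaza" already present; 4 new (a, z, a, i)
  "iazp" → prefix "iaz" already present; 1 new (p)
  "iazhpizpaa" → prefix "iazh" already present; 6 new (p, i, z, p, a, a)
  "iazph" → prefix "iazp" already present; 1 new (h)
  "iazhzhpzpz" → prefix "iazh" already present; 6 new (z, h, p, z, p, z)
  "iazhpzzzhz" → prefix "iazhp" already present; 5 new (z, z, z, h, z)
  "iazaa" → prefix "iazaa" already present; 0 new (none)
  "iazzhpahh" → prefix "iazz" already present; 5 new (h, p, a, h, h)
  "iazia" → prefix "iaz" already present; 2 new (i, a)
  "iazapahzza" → prefix "iaza" already present; 6 new (p, a, h, z, z, a)
  "iazzp" → prefix "iazz" already present; 1 new (p)
  "iazih" → prefix "iazi" already present; 1 new (h)
Total nodes = 7 + 3 + 6 + 7 + 4 + 4 + 1 + 6 + 1 + 6 + 5 + 0 + 5 + 2 + 6 + 1 + 1 = 65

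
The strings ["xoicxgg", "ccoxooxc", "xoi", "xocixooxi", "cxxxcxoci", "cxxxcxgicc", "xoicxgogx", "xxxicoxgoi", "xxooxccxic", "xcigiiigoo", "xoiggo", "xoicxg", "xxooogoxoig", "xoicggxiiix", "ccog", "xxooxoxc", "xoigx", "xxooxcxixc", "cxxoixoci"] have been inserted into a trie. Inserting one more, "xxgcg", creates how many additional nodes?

3

The longest prefix of "xxgcg" already in the trie is "xx" (length 2).
New nodes needed: |"xxgcg"| − 2 = 5 − 2 = 3.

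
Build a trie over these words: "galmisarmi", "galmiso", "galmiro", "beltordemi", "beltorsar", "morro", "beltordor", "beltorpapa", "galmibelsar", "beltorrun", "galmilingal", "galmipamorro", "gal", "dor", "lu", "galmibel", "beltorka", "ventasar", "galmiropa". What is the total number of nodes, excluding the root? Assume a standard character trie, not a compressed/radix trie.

Count nodes per top-level branch (shared prefixes stored once):
  'b'-branch (beltordemi, beltordor, beltorka, beltorpapa, beltorrun, beltorsar): 24 nodes
  'd'-branch (dor): 3 nodes
  'g'-branch (gal, galmibel, galmibelsar, galmilingal, galmipamorro, galmiro, galmiropa, galmisarmi, galmiso): 34 nodes
  'l'-branch (lu): 2 nodes
  'm'-branch (morro): 5 nodes
  'v'-branch (ventasar): 8 nodes
Sum: 76

76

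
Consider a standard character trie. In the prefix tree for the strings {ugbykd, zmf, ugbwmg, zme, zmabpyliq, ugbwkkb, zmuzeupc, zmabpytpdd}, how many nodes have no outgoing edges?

8

Leaves are exactly the stored words that no other stored word extends.
Those words: "ugbwkkb", "ugbwmg", "ugbykd", "zmabpyliq", "zmabpytpdd", "zme", "zmf", "zmuzeupc"
Leaf count: 8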